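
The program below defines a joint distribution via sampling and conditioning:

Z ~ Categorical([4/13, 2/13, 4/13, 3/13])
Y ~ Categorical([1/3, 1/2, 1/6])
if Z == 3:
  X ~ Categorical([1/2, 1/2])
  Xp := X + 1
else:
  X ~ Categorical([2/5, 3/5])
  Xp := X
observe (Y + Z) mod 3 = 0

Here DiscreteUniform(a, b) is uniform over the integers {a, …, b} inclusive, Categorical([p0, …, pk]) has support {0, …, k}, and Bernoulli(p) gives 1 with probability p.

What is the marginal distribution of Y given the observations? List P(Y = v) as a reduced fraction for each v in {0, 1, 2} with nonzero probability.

P(Y=0) = 1/2, P(Y=1) = 3/7, P(Y=2) = 1/14

Enumerate traces; 8 have nonzero weight after conditioning:
  (Z=0, Y=0, X=0) weight 8/195
  (Z=0, Y=0, X=1) weight 4/65
  (Z=1, Y=2, X=0) weight 2/195
  (Z=1, Y=2, X=1) weight 1/65
  (Z=2, Y=1, X=0) weight 4/65
  (Z=2, Y=1, X=1) weight 6/65
  (Z=3, Y=0, X=0) weight 1/26
  (Z=3, Y=0, X=1) weight 1/26
Group by Y:
  weight(Y=0) = 7/39
  weight(Y=1) = 2/13
  weight(Y=2) = 1/39
Total weight = 7/39 + 2/13 + 1/39 = 14/39
P(Y=0 | obs) = 7/39 / 14/39 = 1/2
P(Y=1 | obs) = 2/13 / 14/39 = 3/7
P(Y=2 | obs) = 1/39 / 14/39 = 1/14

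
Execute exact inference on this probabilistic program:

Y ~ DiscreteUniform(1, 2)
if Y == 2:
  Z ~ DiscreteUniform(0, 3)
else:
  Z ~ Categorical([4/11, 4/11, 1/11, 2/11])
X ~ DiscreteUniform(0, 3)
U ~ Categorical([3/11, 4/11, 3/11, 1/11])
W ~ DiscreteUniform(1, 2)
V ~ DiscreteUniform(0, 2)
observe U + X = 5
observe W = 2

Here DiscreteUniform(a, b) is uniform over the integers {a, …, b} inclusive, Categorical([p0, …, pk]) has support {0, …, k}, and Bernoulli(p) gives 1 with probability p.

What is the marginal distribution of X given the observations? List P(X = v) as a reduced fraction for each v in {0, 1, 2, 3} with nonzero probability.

P(X=2) = 1/4, P(X=3) = 3/4

Enumerate traces; 48 have nonzero weight after conditioning:
  (Y=1, Z=0, X=2, U=3, W=2, V=0) weight 1/1452
  (Y=1, Z=0, X=2, U=3, W=2, V=1) weight 1/1452
  (Y=1, Z=0, X=2, U=3, W=2, V=2) weight 1/1452
  (Y=1, Z=0, X=3, U=2, W=2, V=0) weight 1/484
  (Y=1, Z=0, X=3, U=2, W=2, V=1) weight 1/484
  (Y=1, Z=0, X=3, U=2, W=2, V=2) weight 1/484
  (Y=1, Z=1, X=2, U=3, W=2, V=0) weight 1/1452
  (Y=1, Z=1, X=2, U=3, W=2, V=1) weight 1/1452
  … 40 more
Group by X:
  weight(X=2) = 1/88
  weight(X=3) = 3/88
Total weight = 1/88 + 3/88 = 1/22
P(X=2 | obs) = 1/88 / 1/22 = 1/4
P(X=3 | obs) = 3/88 / 1/22 = 3/4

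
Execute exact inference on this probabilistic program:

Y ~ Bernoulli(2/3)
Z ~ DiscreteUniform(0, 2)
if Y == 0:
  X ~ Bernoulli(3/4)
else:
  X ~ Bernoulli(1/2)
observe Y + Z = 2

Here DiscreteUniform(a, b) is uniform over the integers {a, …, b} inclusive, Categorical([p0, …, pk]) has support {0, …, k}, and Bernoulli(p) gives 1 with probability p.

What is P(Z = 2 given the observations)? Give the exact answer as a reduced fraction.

Enumerate traces; 4 have nonzero weight after conditioning:
  (Y=0, Z=2, X=0) weight 1/36
  (Y=0, Z=2, X=1) weight 1/12
  (Y=1, Z=1, X=0) weight 1/9
  (Y=1, Z=1, X=1) weight 1/9
Group by Z:
  weight(Z=1) = 2/9
  weight(Z=2) = 1/9
Total weight = 2/9 + 1/9 = 1/3
P(Z=1 | obs) = 2/9 / 1/3 = 2/3
P(Z=2 | obs) = 1/9 / 1/3 = 1/3

P(Z = 2 | obs) = 1/3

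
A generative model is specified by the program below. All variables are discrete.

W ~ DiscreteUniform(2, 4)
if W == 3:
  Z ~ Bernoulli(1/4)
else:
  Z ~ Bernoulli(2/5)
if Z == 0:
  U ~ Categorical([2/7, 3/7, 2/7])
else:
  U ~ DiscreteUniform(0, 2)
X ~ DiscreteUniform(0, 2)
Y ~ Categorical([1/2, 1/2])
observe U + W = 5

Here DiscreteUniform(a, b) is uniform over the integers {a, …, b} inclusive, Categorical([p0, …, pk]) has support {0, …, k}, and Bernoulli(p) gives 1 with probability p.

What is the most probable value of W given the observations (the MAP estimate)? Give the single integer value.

Enumerate traces; 24 have nonzero weight after conditioning:
  (W=3, Z=0, U=2, X=0, Y=0) weight 1/84
  (W=3, Z=0, U=2, X=0, Y=1) weight 1/84
  (W=3, Z=0, U=2, X=1, Y=0) weight 1/84
  (W=3, Z=0, U=2, X=1, Y=1) weight 1/84
  (W=3, Z=0, U=2, X=2, Y=0) weight 1/84
  (W=3, Z=0, U=2, X=2, Y=1) weight 1/84
  (W=3, Z=1, U=2, X=0, Y=0) weight 1/216
  (W=3, Z=1, U=2, X=0, Y=1) weight 1/216
  (W=4, Z=0, U=1, X=0, Y=0) weight 1/70
  … 15 more
Group by W:
  weight(W=3) = 25/252
  weight(W=4) = 41/315
Total weight = 25/252 + 41/315 = 289/1260
P(W=3 | obs) = 25/252 / 289/1260 = 125/289
P(W=4 | obs) = 41/315 / 289/1260 = 164/289
argmax = 4

argmax_v P(W = v | obs) = 4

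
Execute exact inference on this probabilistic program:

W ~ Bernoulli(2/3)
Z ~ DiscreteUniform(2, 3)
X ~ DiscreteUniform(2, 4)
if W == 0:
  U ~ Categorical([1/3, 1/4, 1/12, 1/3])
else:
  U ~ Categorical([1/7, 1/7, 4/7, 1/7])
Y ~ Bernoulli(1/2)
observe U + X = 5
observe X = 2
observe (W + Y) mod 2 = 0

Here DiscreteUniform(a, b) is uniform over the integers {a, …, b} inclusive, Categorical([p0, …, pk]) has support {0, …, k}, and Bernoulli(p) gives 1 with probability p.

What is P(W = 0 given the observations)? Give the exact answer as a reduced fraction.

Enumerate traces; 4 have nonzero weight after conditioning:
  (W=0, Z=2, X=2, U=3, Y=0) weight 1/108
  (W=0, Z=3, X=2, U=3, Y=0) weight 1/108
  (W=1, Z=2, X=2, U=3, Y=1) weight 1/126
  (W=1, Z=3, X=2, U=3, Y=1) weight 1/126
Group by W:
  weight(W=0) = 1/54
  weight(W=1) = 1/63
Total weight = 1/54 + 1/63 = 13/378
P(W=0 | obs) = 1/54 / 13/378 = 7/13
P(W=1 | obs) = 1/63 / 13/378 = 6/13

P(W = 0 | obs) = 7/13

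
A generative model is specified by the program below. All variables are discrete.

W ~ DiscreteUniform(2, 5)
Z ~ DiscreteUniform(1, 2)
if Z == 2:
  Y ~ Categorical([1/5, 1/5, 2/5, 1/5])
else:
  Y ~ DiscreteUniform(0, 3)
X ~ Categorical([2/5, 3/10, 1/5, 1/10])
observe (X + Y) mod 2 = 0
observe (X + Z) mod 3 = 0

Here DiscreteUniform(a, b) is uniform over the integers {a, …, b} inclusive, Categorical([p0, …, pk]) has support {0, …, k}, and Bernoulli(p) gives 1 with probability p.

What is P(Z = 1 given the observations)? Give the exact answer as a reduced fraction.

P(Z = 1 | obs) = 5/11

Enumerate traces; 16 have nonzero weight after conditioning:
  (W=2, Z=1, Y=0, X=2) weight 1/160
  (W=2, Z=1, Y=2, X=2) weight 1/160
  (W=2, Z=2, Y=1, X=1) weight 3/400
  (W=2, Z=2, Y=3, X=1) weight 3/400
  (W=3, Z=1, Y=0, X=2) weight 1/160
  (W=3, Z=1, Y=2, X=2) weight 1/160
  (W=3, Z=2, Y=1, X=1) weight 3/400
  (W=3, Z=2, Y=3, X=1) weight 3/400
  … 8 more
Group by Z:
  weight(Z=1) = 1/20
  weight(Z=2) = 3/50
Total weight = 1/20 + 3/50 = 11/100
P(Z=1 | obs) = 1/20 / 11/100 = 5/11
P(Z=2 | obs) = 3/50 / 11/100 = 6/11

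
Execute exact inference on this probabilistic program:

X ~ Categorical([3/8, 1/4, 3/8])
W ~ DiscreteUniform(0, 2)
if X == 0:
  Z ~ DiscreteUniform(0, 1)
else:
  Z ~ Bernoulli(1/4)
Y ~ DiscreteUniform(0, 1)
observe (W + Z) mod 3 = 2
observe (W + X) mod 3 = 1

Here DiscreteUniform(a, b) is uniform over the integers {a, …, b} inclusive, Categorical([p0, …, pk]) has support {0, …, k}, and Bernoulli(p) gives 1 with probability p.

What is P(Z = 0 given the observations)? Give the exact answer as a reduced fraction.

P(Z = 0 | obs) = 3/5

Enumerate traces; 4 have nonzero weight after conditioning:
  (X=0, W=1, Z=1, Y=0) weight 1/32
  (X=0, W=1, Z=1, Y=1) weight 1/32
  (X=2, W=2, Z=0, Y=0) weight 3/64
  (X=2, W=2, Z=0, Y=1) weight 3/64
Group by Z:
  weight(Z=0) = 3/32
  weight(Z=1) = 1/16
Total weight = 3/32 + 1/16 = 5/32
P(Z=0 | obs) = 3/32 / 5/32 = 3/5
P(Z=1 | obs) = 1/16 / 5/32 = 2/5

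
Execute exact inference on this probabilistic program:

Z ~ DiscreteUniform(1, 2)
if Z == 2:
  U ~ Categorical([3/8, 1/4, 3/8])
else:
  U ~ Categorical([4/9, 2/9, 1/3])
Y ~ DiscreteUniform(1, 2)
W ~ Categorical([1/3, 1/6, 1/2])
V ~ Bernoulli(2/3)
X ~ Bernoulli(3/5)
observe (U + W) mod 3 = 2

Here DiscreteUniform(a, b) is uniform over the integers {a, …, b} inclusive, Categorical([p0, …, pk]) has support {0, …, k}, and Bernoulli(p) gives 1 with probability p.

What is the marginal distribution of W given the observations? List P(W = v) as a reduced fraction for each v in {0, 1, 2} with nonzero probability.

Enumerate traces; 48 have nonzero weight after conditioning:
  (Z=1, U=0, Y=1, W=2, V=0, X=0) weight 1/135
  (Z=1, U=0, Y=1, W=2, V=0, X=1) weight 1/90
  (Z=1, U=0, Y=1, W=2, V=1, X=0) weight 2/135
  (Z=1, U=0, Y=1, W=2, V=1, X=1) weight 1/45
  (Z=1, U=0, Y=2, W=2, V=0, X=0) weight 1/135
  (Z=1, U=0, Y=2, W=2, V=0, X=1) weight 1/90
  (Z=1, U=0, Y=2, W=2, V=1, X=0) weight 2/135
  (Z=1, U=0, Y=2, W=2, V=1, X=1) weight 1/45
  (Z=1, U=1, Y=1, W=1, V=0, X=0) weight 1/810
  (Z=1, U=2, Y=1, W=0, V=0, X=0) weight 1/270
  … 38 more
Group by W:
  weight(W=0) = 17/144
  weight(W=1) = 17/432
  weight(W=2) = 59/288
Total weight = 17/144 + 17/432 + 59/288 = 313/864
P(W=0 | obs) = 17/144 / 313/864 = 102/313
P(W=1 | obs) = 17/432 / 313/864 = 34/313
P(W=2 | obs) = 59/288 / 313/864 = 177/313

P(W=0) = 102/313, P(W=1) = 34/313, P(W=2) = 177/313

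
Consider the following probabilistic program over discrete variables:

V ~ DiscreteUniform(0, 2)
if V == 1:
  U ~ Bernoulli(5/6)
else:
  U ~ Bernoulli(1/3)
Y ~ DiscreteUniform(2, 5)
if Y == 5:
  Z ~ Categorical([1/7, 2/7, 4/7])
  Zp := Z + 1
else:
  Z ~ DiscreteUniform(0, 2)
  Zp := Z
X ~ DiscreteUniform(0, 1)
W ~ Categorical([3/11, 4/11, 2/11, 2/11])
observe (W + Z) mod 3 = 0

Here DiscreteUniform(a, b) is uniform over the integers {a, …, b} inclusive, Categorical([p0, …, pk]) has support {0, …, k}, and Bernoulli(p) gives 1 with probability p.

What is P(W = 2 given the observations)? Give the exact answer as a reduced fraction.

Enumerate traces; 192 have nonzero weight after conditioning:
  (V=0, U=0, Y=2, Z=0, X=0, W=0) weight 1/396
  (V=0, U=0, Y=2, Z=0, X=0, W=3) weight 1/594
  (V=0, U=0, Y=2, Z=0, X=1, W=0) weight 1/396
  (V=0, U=0, Y=2, Z=0, X=1, W=3) weight 1/594
  (V=0, U=0, Y=2, Z=1, X=0, W=2) weight 1/594
  (V=0, U=0, Y=2, Z=1, X=1, W=2) weight 1/594
  (V=0, U=0, Y=2, Z=2, X=0, W=1) weight 1/297
  (V=0, U=0, Y=2, Z=2, X=1, W=1) weight 1/297
  … 184 more
Group by W:
  weight(W=0) = 6/77
  weight(W=1) = 1/7
  weight(W=2) = 9/154
  weight(W=3) = 4/77
Total weight = 6/77 + 1/7 + 9/154 + 4/77 = 51/154
P(W=0 | obs) = 6/77 / 51/154 = 4/17
P(W=1 | obs) = 1/7 / 51/154 = 22/51
P(W=2 | obs) = 9/154 / 51/154 = 3/17
P(W=3 | obs) = 4/77 / 51/154 = 8/51

P(W = 2 | obs) = 3/17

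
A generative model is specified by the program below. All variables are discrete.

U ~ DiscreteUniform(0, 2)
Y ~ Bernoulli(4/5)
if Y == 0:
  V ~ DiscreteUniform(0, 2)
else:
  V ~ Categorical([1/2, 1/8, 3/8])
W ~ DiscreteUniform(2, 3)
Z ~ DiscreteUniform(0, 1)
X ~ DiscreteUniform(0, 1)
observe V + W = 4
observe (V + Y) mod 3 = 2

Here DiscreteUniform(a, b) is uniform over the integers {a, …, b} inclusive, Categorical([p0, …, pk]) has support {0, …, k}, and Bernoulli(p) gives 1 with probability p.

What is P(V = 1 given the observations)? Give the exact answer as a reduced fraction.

Enumerate traces; 24 have nonzero weight after conditioning:
  (U=0, Y=0, V=2, W=2, Z=0, X=0) weight 1/360
  (U=0, Y=0, V=2, W=2, Z=0, X=1) weight 1/360
  (U=0, Y=0, V=2, W=2, Z=1, X=0) weight 1/360
  (U=0, Y=0, V=2, W=2, Z=1, X=1) weight 1/360
  (U=0, Y=1, V=1, W=3, Z=0, X=0) weight 1/240
  (U=0, Y=1, V=1, W=3, Z=0, X=1) weight 1/240
  (U=0, Y=1, V=1, W=3, Z=1, X=0) weight 1/240
  (U=0, Y=1, V=1, W=3, Z=1, X=1) weight 1/240
  … 16 more
Group by V:
  weight(V=1) = 1/20
  weight(V=2) = 1/30
Total weight = 1/20 + 1/30 = 1/12
P(V=1 | obs) = 1/20 / 1/12 = 3/5
P(V=2 | obs) = 1/30 / 1/12 = 2/5

P(V = 1 | obs) = 3/5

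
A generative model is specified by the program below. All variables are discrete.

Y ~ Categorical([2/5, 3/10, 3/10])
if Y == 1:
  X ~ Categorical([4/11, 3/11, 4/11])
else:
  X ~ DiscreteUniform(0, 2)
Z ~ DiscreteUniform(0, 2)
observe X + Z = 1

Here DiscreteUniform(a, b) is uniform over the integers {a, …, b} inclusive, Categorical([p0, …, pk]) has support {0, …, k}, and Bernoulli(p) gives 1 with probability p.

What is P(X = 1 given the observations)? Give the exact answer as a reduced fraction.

Enumerate traces; 6 have nonzero weight after conditioning:
  (Y=0, X=0, Z=1) weight 2/45
  (Y=0, X=1, Z=0) weight 2/45
  (Y=1, X=0, Z=1) weight 2/55
  (Y=1, X=1, Z=0) weight 3/110
  (Y=2, X=0, Z=1) weight 1/30
  (Y=2, X=1, Z=0) weight 1/30
Group by X:
  weight(X=0) = 113/990
  weight(X=1) = 52/495
Total weight = 113/990 + 52/495 = 217/990
P(X=0 | obs) = 113/990 / 217/990 = 113/217
P(X=1 | obs) = 52/495 / 217/990 = 104/217

P(X = 1 | obs) = 104/217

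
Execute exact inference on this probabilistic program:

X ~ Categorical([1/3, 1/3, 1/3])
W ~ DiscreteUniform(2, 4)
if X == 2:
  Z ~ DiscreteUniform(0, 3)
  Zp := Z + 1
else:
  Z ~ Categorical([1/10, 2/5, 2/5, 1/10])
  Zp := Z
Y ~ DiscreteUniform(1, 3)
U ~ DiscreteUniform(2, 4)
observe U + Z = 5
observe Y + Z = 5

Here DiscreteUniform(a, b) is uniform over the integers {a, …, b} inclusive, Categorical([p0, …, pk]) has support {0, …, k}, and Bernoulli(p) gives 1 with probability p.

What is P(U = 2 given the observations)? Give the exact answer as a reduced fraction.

P(U = 2 | obs) = 3/10

Enumerate traces; 18 have nonzero weight after conditioning:
  (X=0, W=2, Z=2, Y=3, U=3) weight 2/405
  (X=0, W=2, Z=3, Y=2, U=2) weight 1/810
  (X=0, W=3, Z=2, Y=3, U=3) weight 2/405
  (X=0, W=3, Z=3, Y=2, U=2) weight 1/810
  (X=0, W=4, Z=2, Y=3, U=3) weight 2/405
  (X=0, W=4, Z=3, Y=2, U=2) weight 1/810
  (X=1, W=2, Z=2, Y=3, U=3) weight 2/405
  (X=1, W=2, Z=3, Y=2, U=2) weight 1/810
  … 10 more
Group by U:
  weight(U=2) = 1/60
  weight(U=3) = 7/180
Total weight = 1/60 + 7/180 = 1/18
P(U=2 | obs) = 1/60 / 1/18 = 3/10
P(U=3 | obs) = 7/180 / 1/18 = 7/10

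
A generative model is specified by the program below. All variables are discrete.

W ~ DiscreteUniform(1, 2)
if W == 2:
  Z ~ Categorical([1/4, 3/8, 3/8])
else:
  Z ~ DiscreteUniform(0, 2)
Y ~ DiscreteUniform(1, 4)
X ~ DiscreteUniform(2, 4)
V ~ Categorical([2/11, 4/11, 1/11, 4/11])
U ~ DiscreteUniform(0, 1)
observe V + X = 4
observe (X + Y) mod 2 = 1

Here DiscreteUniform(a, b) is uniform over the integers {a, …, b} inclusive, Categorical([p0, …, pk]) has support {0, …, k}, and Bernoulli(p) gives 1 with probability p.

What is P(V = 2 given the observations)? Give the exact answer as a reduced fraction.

Enumerate traces; 72 have nonzero weight after conditioning:
  (W=1, Z=0, Y=1, X=2, V=2, U=0) weight 1/1584
  (W=1, Z=0, Y=1, X=2, V=2, U=1) weight 1/1584
  (W=1, Z=0, Y=1, X=4, V=0, U=0) weight 1/792
  (W=1, Z=0, Y=1, X=4, V=0, U=1) weight 1/792
  (W=1, Z=0, Y=2, X=3, V=1, U=0) weight 1/396
  (W=1, Z=0, Y=2, X=3, V=1, U=1) weight 1/396
  (W=1, Z=0, Y=3, X=2, V=2, U=0) weight 1/1584
  (W=1, Z=0, Y=3, X=2, V=2, U=1) weight 1/1584
  … 64 more
Group by V:
  weight(V=0) = 1/33
  weight(V=1) = 2/33
  weight(V=2) = 1/66
Total weight = 1/33 + 2/33 + 1/66 = 7/66
P(V=0 | obs) = 1/33 / 7/66 = 2/7
P(V=1 | obs) = 2/33 / 7/66 = 4/7
P(V=2 | obs) = 1/66 / 7/66 = 1/7

P(V = 2 | obs) = 1/7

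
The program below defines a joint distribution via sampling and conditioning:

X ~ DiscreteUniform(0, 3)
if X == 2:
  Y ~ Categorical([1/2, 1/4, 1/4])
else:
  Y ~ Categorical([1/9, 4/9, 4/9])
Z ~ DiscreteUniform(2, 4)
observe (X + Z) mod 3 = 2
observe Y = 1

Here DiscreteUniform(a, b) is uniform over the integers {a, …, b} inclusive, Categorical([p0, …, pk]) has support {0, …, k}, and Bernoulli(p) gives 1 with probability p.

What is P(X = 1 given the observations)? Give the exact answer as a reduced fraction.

Enumerate traces; 4 have nonzero weight after conditioning:
  (X=0, Y=1, Z=2) weight 1/27
  (X=1, Y=1, Z=4) weight 1/27
  (X=2, Y=1, Z=3) weight 1/48
  (X=3, Y=1, Z=2) weight 1/27
Group by X:
  weight(X=0) = 1/27
  weight(X=1) = 1/27
  weight(X=2) = 1/48
  weight(X=3) = 1/27
Total weight = 1/27 + 1/27 + 1/48 + 1/27 = 19/144
P(X=0 | obs) = 1/27 / 19/144 = 16/57
P(X=1 | obs) = 1/27 / 19/144 = 16/57
P(X=2 | obs) = 1/48 / 19/144 = 3/19
P(X=3 | obs) = 1/27 / 19/144 = 16/57

P(X = 1 | obs) = 16/57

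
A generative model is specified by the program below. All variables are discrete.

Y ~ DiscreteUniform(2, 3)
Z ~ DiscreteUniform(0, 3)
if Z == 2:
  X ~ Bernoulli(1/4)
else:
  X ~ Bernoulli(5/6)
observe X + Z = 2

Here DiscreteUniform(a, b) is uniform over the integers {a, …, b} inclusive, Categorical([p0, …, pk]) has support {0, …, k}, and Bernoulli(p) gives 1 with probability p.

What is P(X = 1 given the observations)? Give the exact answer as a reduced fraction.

P(X = 1 | obs) = 10/19

Enumerate traces; 4 have nonzero weight after conditioning:
  (Y=2, Z=1, X=1) weight 5/48
  (Y=2, Z=2, X=0) weight 3/32
  (Y=3, Z=1, X=1) weight 5/48
  (Y=3, Z=2, X=0) weight 3/32
Group by X:
  weight(X=0) = 3/16
  weight(X=1) = 5/24
Total weight = 3/16 + 5/24 = 19/48
P(X=0 | obs) = 3/16 / 19/48 = 9/19
P(X=1 | obs) = 5/24 / 19/48 = 10/19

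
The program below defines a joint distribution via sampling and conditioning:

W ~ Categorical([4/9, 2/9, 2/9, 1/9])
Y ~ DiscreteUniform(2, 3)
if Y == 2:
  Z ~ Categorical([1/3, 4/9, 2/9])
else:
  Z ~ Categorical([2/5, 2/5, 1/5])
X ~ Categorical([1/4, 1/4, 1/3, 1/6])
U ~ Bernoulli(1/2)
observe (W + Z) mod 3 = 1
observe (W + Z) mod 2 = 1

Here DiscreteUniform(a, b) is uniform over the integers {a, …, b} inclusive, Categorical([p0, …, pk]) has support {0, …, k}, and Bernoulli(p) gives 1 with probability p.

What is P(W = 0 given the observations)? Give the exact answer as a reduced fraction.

Enumerate traces; 32 have nonzero weight after conditioning:
  (W=0, Y=2, Z=1, X=0, U=0) weight 1/81
  (W=0, Y=2, Z=1, X=0, U=1) weight 1/81
  (W=0, Y=2, Z=1, X=1, U=0) weight 1/81
  (W=0, Y=2, Z=1, X=1, U=1) weight 1/81
  (W=0, Y=2, Z=1, X=2, U=0) weight 4/243
  (W=0, Y=2, Z=1, X=2, U=1) weight 4/243
  (W=0, Y=2, Z=1, X=3, U=0) weight 2/243
  (W=0, Y=2, Z=1, X=3, U=1) weight 2/243
  (W=1, Y=2, Z=0, X=0, U=0) weight 1/216
  … 23 more
Group by W:
  weight(W=0) = 76/405
  weight(W=1) = 11/135
Total weight = 76/405 + 11/135 = 109/405
P(W=0 | obs) = 76/405 / 109/405 = 76/109
P(W=1 | obs) = 11/135 / 109/405 = 33/109

P(W = 0 | obs) = 76/109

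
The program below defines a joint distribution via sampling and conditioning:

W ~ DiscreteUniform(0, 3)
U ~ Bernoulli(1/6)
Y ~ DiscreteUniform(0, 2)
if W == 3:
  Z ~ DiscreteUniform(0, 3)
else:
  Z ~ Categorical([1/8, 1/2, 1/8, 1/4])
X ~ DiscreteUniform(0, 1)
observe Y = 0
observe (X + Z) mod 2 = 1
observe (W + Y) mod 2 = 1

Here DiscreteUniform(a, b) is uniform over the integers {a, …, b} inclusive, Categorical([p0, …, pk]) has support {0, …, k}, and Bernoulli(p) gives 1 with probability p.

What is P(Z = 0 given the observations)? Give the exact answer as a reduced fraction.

Enumerate traces; 16 have nonzero weight after conditioning:
  (W=1, U=0, Y=0, Z=0, X=1) weight 5/1152
  (W=1, U=0, Y=0, Z=1, X=0) weight 5/288
  (W=1, U=0, Y=0, Z=2, X=1) weight 5/1152
  (W=1, U=0, Y=0, Z=3, X=0) weight 5/576
  (W=1, U=1, Y=0, Z=0, X=1) weight 1/1152
  (W=1, U=1, Y=0, Z=1, X=0) weight 1/288
  (W=1, U=1, Y=0, Z=2, X=1) weight 1/1152
  (W=1, U=1, Y=0, Z=3, X=0) weight 1/576
  … 8 more
Group by Z:
  weight(Z=0) = 1/64
  weight(Z=1) = 1/32
  weight(Z=2) = 1/64
  weight(Z=3) = 1/48
Total weight = 1/64 + 1/32 + 1/64 + 1/48 = 1/12
P(Z=0 | obs) = 1/64 / 1/12 = 3/16
P(Z=1 | obs) = 1/32 / 1/12 = 3/8
P(Z=2 | obs) = 1/64 / 1/12 = 3/16
P(Z=3 | obs) = 1/48 / 1/12 = 1/4

P(Z = 0 | obs) = 3/16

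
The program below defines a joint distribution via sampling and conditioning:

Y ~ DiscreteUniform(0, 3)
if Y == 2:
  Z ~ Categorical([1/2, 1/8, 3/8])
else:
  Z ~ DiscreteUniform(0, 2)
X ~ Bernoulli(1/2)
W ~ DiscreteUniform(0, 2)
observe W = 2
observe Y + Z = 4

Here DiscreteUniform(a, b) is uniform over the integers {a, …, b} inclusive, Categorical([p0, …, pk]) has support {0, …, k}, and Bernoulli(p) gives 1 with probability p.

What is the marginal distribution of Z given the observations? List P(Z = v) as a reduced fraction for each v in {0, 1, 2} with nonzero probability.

Enumerate traces; 4 have nonzero weight after conditioning:
  (Y=2, Z=2, X=0, W=2) weight 1/64
  (Y=2, Z=2, X=1, W=2) weight 1/64
  (Y=3, Z=1, X=0, W=2) weight 1/72
  (Y=3, Z=1, X=1, W=2) weight 1/72
Group by Z:
  weight(Z=1) = 1/36
  weight(Z=2) = 1/32
Total weight = 1/36 + 1/32 = 17/288
P(Z=1 | obs) = 1/36 / 17/288 = 8/17
P(Z=2 | obs) = 1/32 / 17/288 = 9/17

P(Z=1) = 8/17, P(Z=2) = 9/17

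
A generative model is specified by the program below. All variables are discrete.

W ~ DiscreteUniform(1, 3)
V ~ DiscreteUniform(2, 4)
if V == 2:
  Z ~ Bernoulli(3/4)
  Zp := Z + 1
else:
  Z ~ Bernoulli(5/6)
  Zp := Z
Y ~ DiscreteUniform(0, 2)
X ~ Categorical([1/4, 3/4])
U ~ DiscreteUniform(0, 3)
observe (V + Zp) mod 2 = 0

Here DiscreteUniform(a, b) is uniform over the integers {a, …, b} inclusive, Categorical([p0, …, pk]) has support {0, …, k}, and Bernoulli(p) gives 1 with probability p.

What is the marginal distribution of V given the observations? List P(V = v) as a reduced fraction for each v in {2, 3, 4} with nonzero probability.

Enumerate traces; 216 have nonzero weight after conditioning:
  (W=1, V=2, Z=1, Y=0, X=0, U=0) weight 1/576
  (W=1, V=2, Z=1, Y=0, X=0, U=1) weight 1/576
  (W=1, V=2, Z=1, Y=0, X=0, U=2) weight 1/576
  (W=1, V=2, Z=1, Y=0, X=0, U=3) weight 1/576
  (W=1, V=2, Z=1, Y=0, X=1, U=0) weight 1/192
  (W=1, V=2, Z=1, Y=0, X=1, U=1) weight 1/192
  (W=1, V=2, Z=1, Y=0, X=1, U=2) weight 1/192
  (W=1, V=2, Z=1, Y=0, X=1, U=3) weight 1/192
  (W=1, V=3, Z=1, Y=0, X=0, U=0) weight 5/2592
  (W=1, V=4, Z=0, Y=0, X=0, U=0) weight 1/2592
  … 206 more
Group by V:
  weight(V=2) = 1/4
  weight(V=3) = 5/18
  weight(V=4) = 1/18
Total weight = 1/4 + 5/18 + 1/18 = 7/12
P(V=2 | obs) = 1/4 / 7/12 = 3/7
P(V=3 | obs) = 5/18 / 7/12 = 10/21
P(V=4 | obs) = 1/18 / 7/12 = 2/21

P(V=2) = 3/7, P(V=3) = 10/21, P(V=4) = 2/21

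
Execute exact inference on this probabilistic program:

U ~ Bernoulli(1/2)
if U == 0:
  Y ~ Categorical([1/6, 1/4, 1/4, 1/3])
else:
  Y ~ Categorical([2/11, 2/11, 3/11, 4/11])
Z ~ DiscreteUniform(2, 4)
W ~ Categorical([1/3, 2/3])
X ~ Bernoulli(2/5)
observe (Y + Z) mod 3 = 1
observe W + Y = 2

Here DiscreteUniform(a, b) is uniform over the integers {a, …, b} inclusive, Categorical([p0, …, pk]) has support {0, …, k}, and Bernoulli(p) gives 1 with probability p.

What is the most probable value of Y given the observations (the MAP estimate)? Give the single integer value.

Enumerate traces; 8 have nonzero weight after conditioning:
  (U=0, Y=1, Z=3, W=1, X=0) weight 1/60
  (U=0, Y=1, Z=3, W=1, X=1) weight 1/90
  (U=0, Y=2, Z=2, W=0, X=0) weight 1/120
  (U=0, Y=2, Z=2, W=0, X=1) weight 1/180
  (U=1, Y=1, Z=3, W=1, X=0) weight 2/165
  (U=1, Y=1, Z=3, W=1, X=1) weight 4/495
  (U=1, Y=2, Z=2, W=0, X=0) weight 1/110
  (U=1, Y=2, Z=2, W=0, X=1) weight 1/165
Group by Y:
  weight(Y=1) = 19/396
  weight(Y=2) = 23/792
Total weight = 19/396 + 23/792 = 61/792
P(Y=1 | obs) = 19/396 / 61/792 = 38/61
P(Y=2 | obs) = 23/792 / 61/792 = 23/61
argmax = 1

argmax_v P(Y = v | obs) = 1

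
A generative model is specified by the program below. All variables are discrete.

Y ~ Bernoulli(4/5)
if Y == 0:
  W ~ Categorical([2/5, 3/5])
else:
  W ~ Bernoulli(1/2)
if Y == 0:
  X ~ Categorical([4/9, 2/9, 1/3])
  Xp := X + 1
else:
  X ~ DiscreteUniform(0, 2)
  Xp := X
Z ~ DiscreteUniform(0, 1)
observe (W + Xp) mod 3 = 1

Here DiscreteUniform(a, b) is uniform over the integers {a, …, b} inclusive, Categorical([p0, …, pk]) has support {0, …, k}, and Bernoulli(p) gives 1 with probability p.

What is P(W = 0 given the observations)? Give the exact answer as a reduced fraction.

Enumerate traces; 8 have nonzero weight after conditioning:
  (Y=0, W=0, X=0, Z=0) weight 4/225
  (Y=0, W=0, X=0, Z=1) weight 4/225
  (Y=0, W=1, X=2, Z=0) weight 1/50
  (Y=0, W=1, X=2, Z=1) weight 1/50
  (Y=1, W=0, X=1, Z=0) weight 1/15
  (Y=1, W=0, X=1, Z=1) weight 1/15
  (Y=1, W=1, X=0, Z=0) weight 1/15
  (Y=1, W=1, X=0, Z=1) weight 1/15
Group by W:
  weight(W=0) = 38/225
  weight(W=1) = 13/75
Total weight = 38/225 + 13/75 = 77/225
P(W=0 | obs) = 38/225 / 77/225 = 38/77
P(W=1 | obs) = 13/75 / 77/225 = 39/77

P(W = 0 | obs) = 38/77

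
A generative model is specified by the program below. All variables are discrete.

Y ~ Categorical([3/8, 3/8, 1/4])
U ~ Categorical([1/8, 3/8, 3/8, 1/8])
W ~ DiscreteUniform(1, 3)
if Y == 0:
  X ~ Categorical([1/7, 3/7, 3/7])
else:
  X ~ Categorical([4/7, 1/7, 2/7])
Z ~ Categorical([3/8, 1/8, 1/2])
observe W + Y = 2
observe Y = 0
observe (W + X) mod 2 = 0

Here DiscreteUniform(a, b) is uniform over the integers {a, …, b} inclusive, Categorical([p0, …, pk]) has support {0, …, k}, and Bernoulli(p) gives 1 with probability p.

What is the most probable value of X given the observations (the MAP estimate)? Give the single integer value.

Enumerate traces; 24 have nonzero weight after conditioning:
  (Y=0, U=0, W=2, X=0, Z=0) weight 3/3584
  (Y=0, U=0, W=2, X=0, Z=1) weight 1/3584
  (Y=0, U=0, W=2, X=0, Z=2) weight 1/896
  (Y=0, U=0, W=2, X=2, Z=0) weight 9/3584
  (Y=0, U=0, W=2, X=2, Z=1) weight 3/3584
  (Y=0, U=0, W=2, X=2, Z=2) weight 3/896
  (Y=0, U=1, W=2, X=0, Z=0) weight 9/3584
  (Y=0, U=1, W=2, X=0, Z=1) weight 3/3584
  … 16 more
Group by X:
  weight(X=0) = 1/56
  weight(X=2) = 3/56
Total weight = 1/56 + 3/56 = 1/14
P(X=0 | obs) = 1/56 / 1/14 = 1/4
P(X=2 | obs) = 3/56 / 1/14 = 3/4
argmax = 2

argmax_v P(X = v | obs) = 2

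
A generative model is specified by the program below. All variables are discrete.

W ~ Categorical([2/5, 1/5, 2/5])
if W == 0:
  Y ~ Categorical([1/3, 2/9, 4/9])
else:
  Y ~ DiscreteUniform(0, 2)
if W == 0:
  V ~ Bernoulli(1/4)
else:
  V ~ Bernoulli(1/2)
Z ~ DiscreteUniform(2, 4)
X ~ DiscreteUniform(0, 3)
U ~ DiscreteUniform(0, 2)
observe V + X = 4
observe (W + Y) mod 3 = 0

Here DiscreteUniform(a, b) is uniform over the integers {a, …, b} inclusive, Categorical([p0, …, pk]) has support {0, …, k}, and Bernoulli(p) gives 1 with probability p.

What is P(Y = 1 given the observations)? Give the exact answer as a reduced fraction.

P(Y = 1 | obs) = 1/2

Enumerate traces; 27 have nonzero weight after conditioning:
  (W=0, Y=0, V=1, Z=2, X=3, U=0) weight 1/1080
  (W=0, Y=0, V=1, Z=2, X=3, U=1) weight 1/1080
  (W=0, Y=0, V=1, Z=2, X=3, U=2) weight 1/1080
  (W=0, Y=0, V=1, Z=3, X=3, U=0) weight 1/1080
  (W=0, Y=0, V=1, Z=3, X=3, U=1) weight 1/1080
  (W=0, Y=0, V=1, Z=3, X=3, U=2) weight 1/1080
  (W=0, Y=0, V=1, Z=4, X=3, U=0) weight 1/1080
  (W=0, Y=0, V=1, Z=4, X=3, U=1) weight 1/1080
  (W=1, Y=2, V=1, Z=2, X=3, U=0) weight 1/1080
  (W=2, Y=1, V=1, Z=2, X=3, U=0) weight 1/540
  … 17 more
Group by Y:
  weight(Y=0) = 1/120
  weight(Y=1) = 1/60
  weight(Y=2) = 1/120
Total weight = 1/120 + 1/60 + 1/120 = 1/30
P(Y=0 | obs) = 1/120 / 1/30 = 1/4
P(Y=1 | obs) = 1/60 / 1/30 = 1/2
P(Y=2 | obs) = 1/120 / 1/30 = 1/4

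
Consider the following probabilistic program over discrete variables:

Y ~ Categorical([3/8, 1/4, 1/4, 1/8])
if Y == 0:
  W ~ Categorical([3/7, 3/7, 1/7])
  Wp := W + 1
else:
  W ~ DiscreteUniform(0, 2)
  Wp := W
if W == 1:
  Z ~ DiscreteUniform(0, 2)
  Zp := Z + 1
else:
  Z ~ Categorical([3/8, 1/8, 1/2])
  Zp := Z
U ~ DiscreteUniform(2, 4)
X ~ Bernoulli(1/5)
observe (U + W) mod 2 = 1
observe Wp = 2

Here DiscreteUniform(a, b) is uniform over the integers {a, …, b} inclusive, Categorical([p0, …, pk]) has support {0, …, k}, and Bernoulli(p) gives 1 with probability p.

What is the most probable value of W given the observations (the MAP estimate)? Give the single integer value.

Enumerate traces; 30 have nonzero weight after conditioning:
  (Y=0, W=1, Z=0, U=2, X=0) weight 1/70
  (Y=0, W=1, Z=0, U=2, X=1) weight 1/280
  (Y=0, W=1, Z=0, U=4, X=0) weight 1/70
  (Y=0, W=1, Z=0, U=4, X=1) weight 1/280
  (Y=0, W=1, Z=1, U=2, X=0) weight 1/70
  (Y=0, W=1, Z=1, U=2, X=1) weight 1/280
  (Y=0, W=1, Z=1, U=4, X=0) weight 1/70
  (Y=0, W=1, Z=1, U=4, X=1) weight 1/280
  (Y=1, W=2, Z=0, U=3, X=0) weight 1/120
  … 21 more
Group by W:
  weight(W=1) = 3/28
  weight(W=2) = 5/72
Total weight = 3/28 + 5/72 = 89/504
P(W=1 | obs) = 3/28 / 89/504 = 54/89
P(W=2 | obs) = 5/72 / 89/504 = 35/89
argmax = 1

argmax_v P(W = v | obs) = 1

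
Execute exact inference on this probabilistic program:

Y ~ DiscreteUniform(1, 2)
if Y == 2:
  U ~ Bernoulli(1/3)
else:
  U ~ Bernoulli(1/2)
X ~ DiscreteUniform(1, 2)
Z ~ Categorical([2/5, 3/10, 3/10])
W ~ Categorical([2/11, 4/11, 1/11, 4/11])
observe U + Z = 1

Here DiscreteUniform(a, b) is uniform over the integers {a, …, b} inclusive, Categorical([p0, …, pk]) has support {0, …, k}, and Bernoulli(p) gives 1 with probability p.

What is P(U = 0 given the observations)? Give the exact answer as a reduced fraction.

Enumerate traces; 32 have nonzero weight after conditioning:
  (Y=1, U=0, X=1, Z=1, W=0) weight 3/440
  (Y=1, U=0, X=1, Z=1, W=1) weight 3/220
  (Y=1, U=0, X=1, Z=1, W=2) weight 3/880
  (Y=1, U=0, X=1, Z=1, W=3) weight 3/220
  (Y=1, U=0, X=2, Z=1, W=0) weight 3/440
  (Y=1, U=0, X=2, Z=1, W=1) weight 3/220
  (Y=1, U=0, X=2, Z=1, W=2) weight 3/880
  (Y=1, U=0, X=2, Z=1, W=3) weight 3/220
  (Y=1, U=1, X=1, Z=0, W=0) weight 1/110
  … 23 more
Group by U:
  weight(U=0) = 7/40
  weight(U=1) = 1/6
Total weight = 7/40 + 1/6 = 41/120
P(U=0 | obs) = 7/40 / 41/120 = 21/41
P(U=1 | obs) = 1/6 / 41/120 = 20/41

P(U = 0 | obs) = 21/41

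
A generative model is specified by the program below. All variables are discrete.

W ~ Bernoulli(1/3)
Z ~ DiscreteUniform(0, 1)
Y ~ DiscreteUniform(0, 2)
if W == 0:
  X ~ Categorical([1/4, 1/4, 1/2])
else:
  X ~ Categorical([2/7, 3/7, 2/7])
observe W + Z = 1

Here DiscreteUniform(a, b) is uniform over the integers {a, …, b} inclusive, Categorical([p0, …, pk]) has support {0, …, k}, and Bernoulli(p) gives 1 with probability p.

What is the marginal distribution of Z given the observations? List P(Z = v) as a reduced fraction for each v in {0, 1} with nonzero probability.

P(Z=0) = 1/3, P(Z=1) = 2/3

Enumerate traces; 18 have nonzero weight after conditioning:
  (W=0, Z=1, Y=0, X=0) weight 1/36
  (W=0, Z=1, Y=0, X=1) weight 1/36
  (W=0, Z=1, Y=0, X=2) weight 1/18
  (W=0, Z=1, Y=1, X=0) weight 1/36
  (W=0, Z=1, Y=1, X=1) weight 1/36
  (W=0, Z=1, Y=1, X=2) weight 1/18
  (W=0, Z=1, Y=2, X=0) weight 1/36
  (W=0, Z=1, Y=2, X=1) weight 1/36
  (W=1, Z=0, Y=0, X=0) weight 1/63
  … 9 more
Group by Z:
  weight(Z=0) = 1/6
  weight(Z=1) = 1/3
Total weight = 1/6 + 1/3 = 1/2
P(Z=0 | obs) = 1/6 / 1/2 = 1/3
P(Z=1 | obs) = 1/3 / 1/2 = 2/3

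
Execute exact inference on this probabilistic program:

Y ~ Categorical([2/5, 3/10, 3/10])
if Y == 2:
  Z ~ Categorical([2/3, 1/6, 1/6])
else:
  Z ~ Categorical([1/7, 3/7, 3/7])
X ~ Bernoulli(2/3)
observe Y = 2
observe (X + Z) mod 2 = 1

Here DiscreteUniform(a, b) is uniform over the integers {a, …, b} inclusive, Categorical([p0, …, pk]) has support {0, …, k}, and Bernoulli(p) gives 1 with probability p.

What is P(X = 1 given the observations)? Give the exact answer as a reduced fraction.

Enumerate traces; 3 have nonzero weight after conditioning:
  (Y=2, Z=0, X=1) weight 2/15
  (Y=2, Z=1, X=0) weight 1/60
  (Y=2, Z=2, X=1) weight 1/30
Group by X:
  weight(X=0) = 1/60
  weight(X=1) = 1/6
Total weight = 1/60 + 1/6 = 11/60
P(X=0 | obs) = 1/60 / 11/60 = 1/11
P(X=1 | obs) = 1/6 / 11/60 = 10/11

P(X = 1 | obs) = 10/11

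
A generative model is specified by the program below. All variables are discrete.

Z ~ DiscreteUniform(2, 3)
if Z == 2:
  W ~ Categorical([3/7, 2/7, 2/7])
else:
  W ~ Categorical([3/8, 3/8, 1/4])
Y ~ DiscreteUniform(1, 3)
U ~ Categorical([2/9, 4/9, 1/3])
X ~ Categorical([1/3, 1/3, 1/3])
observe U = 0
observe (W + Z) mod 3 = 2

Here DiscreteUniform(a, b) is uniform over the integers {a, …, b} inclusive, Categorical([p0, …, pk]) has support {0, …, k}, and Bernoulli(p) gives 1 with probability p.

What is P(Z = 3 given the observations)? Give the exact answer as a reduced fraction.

P(Z = 3 | obs) = 7/19

Enumerate traces; 18 have nonzero weight after conditioning:
  (Z=2, W=0, Y=1, U=0, X=0) weight 1/189
  (Z=2, W=0, Y=1, U=0, X=1) weight 1/189
  (Z=2, W=0, Y=1, U=0, X=2) weight 1/189
  (Z=2, W=0, Y=2, U=0, X=0) weight 1/189
  (Z=2, W=0, Y=2, U=0, X=1) weight 1/189
  (Z=2, W=0, Y=2, U=0, X=2) weight 1/189
  (Z=2, W=0, Y=3, U=0, X=0) weight 1/189
  (Z=2, W=0, Y=3, U=0, X=1) weight 1/189
  (Z=3, W=2, Y=1, U=0, X=0) weight 1/324
  … 9 more
Group by Z:
  weight(Z=2) = 1/21
  weight(Z=3) = 1/36
Total weight = 1/21 + 1/36 = 19/252
P(Z=2 | obs) = 1/21 / 19/252 = 12/19
P(Z=3 | obs) = 1/36 / 19/252 = 7/19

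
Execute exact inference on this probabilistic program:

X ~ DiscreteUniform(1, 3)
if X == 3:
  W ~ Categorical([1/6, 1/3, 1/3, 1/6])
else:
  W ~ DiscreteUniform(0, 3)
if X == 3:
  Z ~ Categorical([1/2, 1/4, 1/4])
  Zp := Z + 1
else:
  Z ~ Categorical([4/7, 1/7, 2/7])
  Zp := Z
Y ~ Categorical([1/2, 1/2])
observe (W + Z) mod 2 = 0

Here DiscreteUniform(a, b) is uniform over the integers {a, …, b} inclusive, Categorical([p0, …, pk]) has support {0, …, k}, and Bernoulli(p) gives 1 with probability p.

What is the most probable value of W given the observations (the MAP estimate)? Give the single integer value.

Enumerate traces; 36 have nonzero weight after conditioning:
  (X=1, W=0, Z=0, Y=0) weight 1/42
  (X=1, W=0, Z=0, Y=1) weight 1/42
  (X=1, W=0, Z=2, Y=0) weight 1/84
  (X=1, W=0, Z=2, Y=1) weight 1/84
  (X=1, W=1, Z=1, Y=0) weight 1/168
  (X=1, W=1, Z=1, Y=1) weight 1/168
  (X=1, W=2, Z=0, Y=0) weight 1/42
  (X=1, W=2, Z=0, Y=1) weight 1/42
  (X=1, W=3, Z=1, Y=0) weight 1/168
  … 27 more
Group by W:
  weight(W=0) = 31/168
  weight(W=1) = 13/252
  weight(W=2) = 19/84
  weight(W=3) = 19/504
Total weight = 31/168 + 13/252 + 19/84 + 19/504 = 1/2
P(W=0 | obs) = 31/168 / 1/2 = 31/84
P(W=1 | obs) = 13/252 / 1/2 = 13/126
P(W=2 | obs) = 19/84 / 1/2 = 19/42
P(W=3 | obs) = 19/504 / 1/2 = 19/252
argmax = 2

argmax_v P(W = v | obs) = 2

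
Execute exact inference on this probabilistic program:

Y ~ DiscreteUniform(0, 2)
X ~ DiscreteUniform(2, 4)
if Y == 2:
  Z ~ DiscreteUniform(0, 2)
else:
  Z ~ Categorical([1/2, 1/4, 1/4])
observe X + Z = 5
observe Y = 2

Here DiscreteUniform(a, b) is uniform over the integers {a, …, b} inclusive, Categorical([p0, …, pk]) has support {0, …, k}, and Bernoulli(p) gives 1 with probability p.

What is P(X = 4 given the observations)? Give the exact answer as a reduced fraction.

P(X = 4 | obs) = 1/2

Enumerate traces; 2 have nonzero weight after conditioning:
  (Y=2, X=3, Z=2) weight 1/27
  (Y=2, X=4, Z=1) weight 1/27
Group by X:
  weight(X=3) = 1/27
  weight(X=4) = 1/27
Total weight = 1/27 + 1/27 = 2/27
P(X=3 | obs) = 1/27 / 2/27 = 1/2
P(X=4 | obs) = 1/27 / 2/27 = 1/2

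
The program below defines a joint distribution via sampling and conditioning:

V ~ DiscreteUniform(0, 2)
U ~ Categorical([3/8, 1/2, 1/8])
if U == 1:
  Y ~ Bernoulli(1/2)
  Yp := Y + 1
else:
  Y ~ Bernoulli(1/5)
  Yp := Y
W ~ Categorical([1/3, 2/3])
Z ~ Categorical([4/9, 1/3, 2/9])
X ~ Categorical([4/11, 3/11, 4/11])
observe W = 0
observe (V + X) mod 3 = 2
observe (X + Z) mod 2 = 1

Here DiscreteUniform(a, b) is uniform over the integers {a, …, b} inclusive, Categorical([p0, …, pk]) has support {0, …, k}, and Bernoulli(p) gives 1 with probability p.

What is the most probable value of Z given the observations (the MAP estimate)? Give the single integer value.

Enumerate traces; 24 have nonzero weight after conditioning:
  (V=0, U=0, Y=0, W=0, Z=1, X=2) weight 2/495
  (V=0, U=0, Y=1, W=0, Z=1, X=2) weight 1/990
  (V=0, U=1, Y=0, W=0, Z=1, X=2) weight 1/297
  (V=0, U=1, Y=1, W=0, Z=1, X=2) weight 1/297
  (V=0, U=2, Y=0, W=0, Z=1, X=2) weight 2/1485
  (V=0, U=2, Y=1, W=0, Z=1, X=2) weight 1/2970
  (V=1, U=0, Y=0, W=0, Z=0, X=1) weight 2/495
  (V=1, U=0, Y=0, W=0, Z=2, X=1) weight 1/495
  … 16 more
Group by Z:
  weight(Z=0) = 4/297
  weight(Z=1) = 8/297
  weight(Z=2) = 2/297
Total weight = 4/297 + 8/297 + 2/297 = 14/297
P(Z=0 | obs) = 4/297 / 14/297 = 2/7
P(Z=1 | obs) = 8/297 / 14/297 = 4/7
P(Z=2 | obs) = 2/297 / 14/297 = 1/7
argmax = 1

argmax_v P(Z = v | obs) = 1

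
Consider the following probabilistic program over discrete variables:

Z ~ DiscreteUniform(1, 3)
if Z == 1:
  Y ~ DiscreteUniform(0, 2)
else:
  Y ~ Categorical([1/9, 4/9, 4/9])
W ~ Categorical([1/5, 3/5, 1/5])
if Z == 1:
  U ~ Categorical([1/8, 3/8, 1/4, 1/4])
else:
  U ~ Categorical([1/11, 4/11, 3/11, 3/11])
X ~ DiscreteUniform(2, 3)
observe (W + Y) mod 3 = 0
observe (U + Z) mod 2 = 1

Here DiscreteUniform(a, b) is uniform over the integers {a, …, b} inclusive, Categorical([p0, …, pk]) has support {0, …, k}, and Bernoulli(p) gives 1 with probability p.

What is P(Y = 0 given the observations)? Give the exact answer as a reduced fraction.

Enumerate traces; 36 have nonzero weight after conditioning:
  (Z=1, Y=0, W=0, U=0, X=2) weight 1/720
  (Z=1, Y=0, W=0, U=0, X=3) weight 1/720
  (Z=1, Y=0, W=0, U=2, X=2) weight 1/360
  (Z=1, Y=0, W=0, U=2, X=3) weight 1/360
  (Z=1, Y=1, W=2, U=0, X=2) weight 1/720
  (Z=1, Y=1, W=2, U=0, X=3) weight 1/720
  (Z=1, Y=1, W=2, U=2, X=2) weight 1/360
  (Z=1, Y=1, W=2, U=2, X=3) weight 1/360
  (Z=1, Y=2, W=1, U=0, X=2) weight 1/240
  … 27 more
Group by Y:
  weight(Y=0) = 17/1080
  weight(Y=1) = 41/1080
  weight(Y=2) = 41/360
Total weight = 17/1080 + 41/1080 + 41/360 = 181/1080
P(Y=0 | obs) = 17/1080 / 181/1080 = 17/181
P(Y=1 | obs) = 41/1080 / 181/1080 = 41/181
P(Y=2 | obs) = 41/360 / 181/1080 = 123/181

P(Y = 0 | obs) = 17/181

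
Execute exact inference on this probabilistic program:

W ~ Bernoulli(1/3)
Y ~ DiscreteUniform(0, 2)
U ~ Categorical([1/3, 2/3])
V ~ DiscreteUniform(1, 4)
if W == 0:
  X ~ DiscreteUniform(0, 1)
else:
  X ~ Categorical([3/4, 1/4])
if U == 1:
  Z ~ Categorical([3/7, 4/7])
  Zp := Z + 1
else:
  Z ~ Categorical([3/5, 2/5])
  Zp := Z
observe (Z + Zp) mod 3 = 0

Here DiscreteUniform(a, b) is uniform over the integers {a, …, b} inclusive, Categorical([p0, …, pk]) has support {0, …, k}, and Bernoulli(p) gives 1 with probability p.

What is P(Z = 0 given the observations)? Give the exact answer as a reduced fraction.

Enumerate traces; 96 have nonzero weight after conditioning:
  (W=0, Y=0, U=0, V=1, X=0, Z=0) weight 1/180
  (W=0, Y=0, U=0, V=1, X=1, Z=0) weight 1/180
  (W=0, Y=0, U=0, V=2, X=0, Z=0) weight 1/180
  (W=0, Y=0, U=0, V=2, X=1, Z=0) weight 1/180
  (W=0, Y=0, U=0, V=3, X=0, Z=0) weight 1/180
  (W=0, Y=0, U=0, V=3, X=1, Z=0) weight 1/180
  (W=0, Y=0, U=0, V=4, X=0, Z=0) weight 1/180
  (W=0, Y=0, U=0, V=4, X=1, Z=0) weight 1/180
  (W=0, Y=0, U=1, V=1, X=0, Z=1) weight 2/189
  … 87 more
Group by Z:
  weight(Z=0) = 1/5
  weight(Z=1) = 8/21
Total weight = 1/5 + 8/21 = 61/105
P(Z=0 | obs) = 1/5 / 61/105 = 21/61
P(Z=1 | obs) = 8/21 / 61/105 = 40/61

P(Z = 0 | obs) = 21/61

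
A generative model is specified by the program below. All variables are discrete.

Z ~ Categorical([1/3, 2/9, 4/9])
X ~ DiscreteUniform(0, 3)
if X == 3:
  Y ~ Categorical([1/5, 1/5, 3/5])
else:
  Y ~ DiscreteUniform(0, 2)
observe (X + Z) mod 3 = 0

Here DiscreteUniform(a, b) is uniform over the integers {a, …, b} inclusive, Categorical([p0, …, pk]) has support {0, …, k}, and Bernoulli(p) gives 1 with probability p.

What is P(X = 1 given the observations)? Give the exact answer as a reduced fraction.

P(X = 1 | obs) = 1/3

Enumerate traces; 12 have nonzero weight after conditioning:
  (Z=0, X=0, Y=0) weight 1/36
  (Z=0, X=0, Y=1) weight 1/36
  (Z=0, X=0, Y=2) weight 1/36
  (Z=0, X=3, Y=0) weight 1/60
  (Z=0, X=3, Y=1) weight 1/60
  (Z=0, X=3, Y=2) weight 1/20
  (Z=1, X=2, Y=0) weight 1/54
  (Z=1, X=2, Y=1) weight 1/54
  (Z=2, X=1, Y=0) weight 1/27
  … 3 more
Group by X:
  weight(X=0) = 1/12
  weight(X=1) = 1/9
  weight(X=2) = 1/18
  weight(X=3) = 1/12
Total weight = 1/12 + 1/9 + 1/18 + 1/12 = 1/3
P(X=0 | obs) = 1/12 / 1/3 = 1/4
P(X=1 | obs) = 1/9 / 1/3 = 1/3
P(X=2 | obs) = 1/18 / 1/3 = 1/6
P(X=3 | obs) = 1/12 / 1/3 = 1/4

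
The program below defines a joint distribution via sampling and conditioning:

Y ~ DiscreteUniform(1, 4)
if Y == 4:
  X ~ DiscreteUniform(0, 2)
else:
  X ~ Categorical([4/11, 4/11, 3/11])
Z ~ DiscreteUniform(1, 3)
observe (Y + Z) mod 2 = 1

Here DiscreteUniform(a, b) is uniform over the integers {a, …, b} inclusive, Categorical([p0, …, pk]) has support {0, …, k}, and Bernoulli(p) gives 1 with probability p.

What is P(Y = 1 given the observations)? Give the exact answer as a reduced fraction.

P(Y = 1 | obs) = 1/6

Enumerate traces; 18 have nonzero weight after conditioning:
  (Y=1, X=0, Z=2) weight 1/33
  (Y=1, X=1, Z=2) weight 1/33
  (Y=1, X=2, Z=2) weight 1/44
  (Y=2, X=0, Z=1) weight 1/33
  (Y=2, X=0, Z=3) weight 1/33
  (Y=2, X=1, Z=1) weight 1/33
  (Y=2, X=1, Z=3) weight 1/33
  (Y=2, X=2, Z=1) weight 1/44
  (Y=3, X=0, Z=2) weight 1/33
  (Y=4, X=0, Z=1) weight 1/36
  … 8 more
Group by Y:
  weight(Y=1) = 1/12
  weight(Y=2) = 1/6
  weight(Y=3) = 1/12
  weight(Y=4) = 1/6
Total weight = 1/12 + 1/6 + 1/12 + 1/6 = 1/2
P(Y=1 | obs) = 1/12 / 1/2 = 1/6
P(Y=2 | obs) = 1/6 / 1/2 = 1/3
P(Y=3 | obs) = 1/12 / 1/2 = 1/6
P(Y=4 | obs) = 1/6 / 1/2 = 1/3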